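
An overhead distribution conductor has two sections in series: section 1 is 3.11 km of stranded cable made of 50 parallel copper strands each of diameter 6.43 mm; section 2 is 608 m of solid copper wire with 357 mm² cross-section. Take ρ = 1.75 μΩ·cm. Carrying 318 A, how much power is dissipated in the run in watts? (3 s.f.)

ρ = 1.75 μΩ·cm = 1.75×10^-8 Ω·m
Section 1: A_strand = π(3.2150e-03)² = 3.247e-05 m²; R₁ = ρL/(N·A_s) = (1.75×10^-8)(3110)/(50×3.247e-05) = 0.03352 Ω
Section 2: A = 357 mm² = 3.570e-04 m²
R₂ = (1.75×10^-8)(608)/(3.570e-04) = 0.0298 Ω
R = R₁ + R₂ = 0.06332 Ω
P = I²R = (318)² × 0.06332 = 6400 W

6400 W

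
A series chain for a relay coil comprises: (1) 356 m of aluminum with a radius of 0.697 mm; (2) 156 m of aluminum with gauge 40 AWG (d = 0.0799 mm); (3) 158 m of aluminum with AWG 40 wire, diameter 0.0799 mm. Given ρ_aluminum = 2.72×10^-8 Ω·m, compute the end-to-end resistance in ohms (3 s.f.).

1710 Ω

Seg 1: A = πr² = π(6.9700e-04 m)² = 1.526e-06 m²
R_1 = (2.72×10^-8)(356)/(1.526e-06) = 6.345 Ω
Seg 2: A = π(0.0799/2 mm)² = π(3.9950e-05 m)² = 5.014e-09 m²
R_2 = (2.72×10^-8)(156)/(5.014e-09) = 846.3 Ω
Seg 3: A = π(0.0799/2 mm)² = π(3.9950e-05 m)² = 5.014e-09 m²
R_3 = (2.72×10^-8)(158)/(5.014e-09) = 857.1 Ω
R_total = R_1 + R_2 + R_3 = 1710 Ω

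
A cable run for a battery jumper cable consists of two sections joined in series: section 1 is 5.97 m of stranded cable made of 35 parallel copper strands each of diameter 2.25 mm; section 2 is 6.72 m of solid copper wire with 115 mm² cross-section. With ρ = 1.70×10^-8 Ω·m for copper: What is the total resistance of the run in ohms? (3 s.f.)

Section 1: A_strand = π(1.1250e-03)² = 3.976e-06 m²; R₁ = ρL/(N·A_s) = (1.70×10^-8)(5.97)/(35×3.976e-06) = 7.293×10^-4 Ω
Section 2: A = 115 mm² = 1.150e-04 m²
R₂ = (1.70×10^-8)(6.72)/(1.150e-04) = 9.934×10^-4 Ω
R = R₁ + R₂ = 0.00172 Ω

0.00172 Ω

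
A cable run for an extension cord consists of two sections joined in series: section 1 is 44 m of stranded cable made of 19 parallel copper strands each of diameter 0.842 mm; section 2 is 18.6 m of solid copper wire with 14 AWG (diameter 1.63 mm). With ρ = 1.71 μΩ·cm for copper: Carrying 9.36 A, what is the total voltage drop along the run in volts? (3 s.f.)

ρ = 1.71 μΩ·cm = 1.71×10^-8 Ω·m
Section 1: A_strand = π(4.2100e-04)² = 5.568e-07 m²; R₁ = ρL/(N·A_s) = (1.71×10^-8)(44)/(19×5.568e-07) = 0.07112 Ω
Section 2: A = π(1.63/2 mm)² = π(8.1500e-04 m)² = 2.087e-06 m²
R₂ = (1.71×10^-8)(18.6)/(2.087e-06) = 0.1524 Ω
R = R₁ + R₂ = 0.2235 Ω
V = IR = 9.36 × 0.2235 = 2.09 V

2.09 V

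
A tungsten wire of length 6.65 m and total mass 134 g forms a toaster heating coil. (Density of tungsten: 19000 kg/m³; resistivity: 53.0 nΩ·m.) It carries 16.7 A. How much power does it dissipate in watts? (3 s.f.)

92.7 W

ρ = 53.0 nΩ·m = 5.30×10^-8 Ω·m
A = m/(density·L) = 0.134/(19000×6.65) = 1.0605e-06 m²
R = ρL/A = (5.30×10^-8)(6.65)/(1.0605e-06) = 0.3323 Ω
P = I²R = (16.7)² × 0.3323 = 92.7 W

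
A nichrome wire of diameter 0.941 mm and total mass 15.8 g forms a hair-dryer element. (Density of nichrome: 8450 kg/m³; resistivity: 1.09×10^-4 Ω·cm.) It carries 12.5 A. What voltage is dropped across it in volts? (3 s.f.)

ρ = 1.09×10^-4 Ω·cm = 1.09×10^-6 Ω·m
A = π(d/2)² = π(4.7050e-04 m)² = 6.9546e-07 m²
L = m/(density·A) = 0.0158/(8450×6.9546e-07) = 2.689 m
R = ρL/A = (1.09×10^-6)(2.689)/(6.9546e-07) = 4.214 Ω
V = IR = 12.5 × 4.214 = 52.7 V

52.7 V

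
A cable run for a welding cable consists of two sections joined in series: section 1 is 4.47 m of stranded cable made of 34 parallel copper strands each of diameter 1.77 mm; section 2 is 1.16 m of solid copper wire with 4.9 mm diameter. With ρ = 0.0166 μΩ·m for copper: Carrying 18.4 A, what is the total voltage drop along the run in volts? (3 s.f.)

ρ = 0.0166 μΩ·m = 1.66×10^-8 Ω·m
Section 1: A_strand = π(8.8500e-04)² = 2.461e-06 m²; R₁ = ρL/(N·A_s) = (1.66×10^-8)(4.47)/(34×2.461e-06) = 8.870×10^-4 Ω
Section 2: A = π(d/2)² = π(2.4500e-03 m)² = 1.886e-05 m²
R₂ = (1.66×10^-8)(1.16)/(1.886e-05) = 0.001021 Ω
R = R₁ + R₂ = 0.001908 Ω
V = IR = 18.4 × 0.001908 = 0.0351 V

0.0351 V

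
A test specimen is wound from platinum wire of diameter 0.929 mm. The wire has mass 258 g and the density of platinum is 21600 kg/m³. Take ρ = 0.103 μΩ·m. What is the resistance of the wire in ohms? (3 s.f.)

ρ = 0.103 μΩ·m = 1.03×10^-7 Ω·m
A = π(d/2)² = π(4.6450e-04 m)² = 6.7783e-07 m²
L = m/(density·A) = 0.258/(21600×6.7783e-07) = 17.62 m
R = ρL/A = (1.03×10^-7)(17.62)/(6.7783e-07) = 2.68 Ω

2.68 Ω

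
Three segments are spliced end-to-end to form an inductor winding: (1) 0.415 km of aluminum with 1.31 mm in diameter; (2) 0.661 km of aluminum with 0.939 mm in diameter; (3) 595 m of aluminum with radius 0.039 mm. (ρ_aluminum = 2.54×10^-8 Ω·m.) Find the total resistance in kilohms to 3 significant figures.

Seg 1: A = π(d/2)² = π(6.5500e-04 m)² = 1.348e-06 m²
R_1 = (2.54×10^-8)(415)/(1.348e-06) = 7.821 Ω
Seg 2: A = π(d/2)² = π(4.6950e-04 m)² = 6.925e-07 m²
R_2 = (2.54×10^-8)(661)/(6.925e-07) = 24.24 Ω
Seg 3: A = πr² = π(3.9000e-05 m)² = 4.778e-09 m²
R_3 = (2.54×10^-8)(595)/(4.778e-09) = 3163 Ω
R_total = R_1 + R_2 + R_3 = 3.19 kΩ

3.19 kΩ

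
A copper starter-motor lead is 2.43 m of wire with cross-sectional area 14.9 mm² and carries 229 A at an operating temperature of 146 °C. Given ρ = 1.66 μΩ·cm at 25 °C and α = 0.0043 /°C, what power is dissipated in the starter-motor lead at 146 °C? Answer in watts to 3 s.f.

216 W

ρ = 1.66 μΩ·cm = 1.66×10^-8 Ω·m
A = 14.9 mm² = 1.490e-05 m²
R₍25₎ = ρL/A = (1.66×10^-8)(2.43)/(1.490e-05) = 0.002707 Ω
R₍146₎ = R₍25₎(1 + αΔT) = 0.002707 × (1 + 0.0043×121) = 0.004116 Ω
P = I²R = (229)² × 0.004116 = 216 W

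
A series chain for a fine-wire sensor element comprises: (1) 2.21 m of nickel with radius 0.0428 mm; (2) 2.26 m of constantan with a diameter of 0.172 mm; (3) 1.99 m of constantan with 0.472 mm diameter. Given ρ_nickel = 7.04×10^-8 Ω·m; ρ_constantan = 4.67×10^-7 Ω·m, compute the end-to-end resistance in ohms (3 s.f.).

Seg 1: A = πr² = π(4.2800e-05 m)² = 5.755e-09 m²
R_1 = (7.04×10^-8)(2.21)/(5.755e-09) = 27.04 Ω
Seg 2: A = π(d/2)² = π(8.6000e-05 m)² = 2.324e-08 m²
R_2 = (4.67×10^-7)(2.26)/(2.324e-08) = 45.42 Ω
Seg 3: A = π(d/2)² = π(2.3600e-04 m)² = 1.750e-07 m²
R_3 = (4.67×10^-7)(1.99)/(1.750e-07) = 5.311 Ω
R_total = R_1 + R_2 + R_3 = 77.8 Ω

77.8 Ω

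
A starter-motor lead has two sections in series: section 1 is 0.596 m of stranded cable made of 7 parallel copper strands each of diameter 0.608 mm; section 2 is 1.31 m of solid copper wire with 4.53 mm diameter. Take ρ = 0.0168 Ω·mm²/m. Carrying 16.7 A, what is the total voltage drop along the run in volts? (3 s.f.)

ρ = 0.0168 Ω·mm²/m = 1.68×10^-8 Ω·m
Section 1: A_strand = π(3.0400e-04)² = 2.903e-07 m²; R₁ = ρL/(N·A_s) = (1.68×10^-8)(0.596)/(7×2.903e-07) = 0.004927 Ω
Section 2: A = π(d/2)² = π(2.2650e-03 m)² = 1.612e-05 m²
R₂ = (1.68×10^-8)(1.31)/(1.612e-05) = 0.001366 Ω
R = R₁ + R₂ = 0.006292 Ω
V = IR = 16.7 × 0.006292 = 0.105 V

0.105 V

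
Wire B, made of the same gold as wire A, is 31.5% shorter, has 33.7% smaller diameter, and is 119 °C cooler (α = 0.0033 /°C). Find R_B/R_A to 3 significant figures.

R ∝ ρL/d² with ρ ∝ (1+αΔT), so R_B/R_A = (1 − 31.5/100) × (1 − 33.7/100)⁻² × (1 − 0.0033×119)
= 0.685 × 2.275 × 0.6073 = 0.946

0.946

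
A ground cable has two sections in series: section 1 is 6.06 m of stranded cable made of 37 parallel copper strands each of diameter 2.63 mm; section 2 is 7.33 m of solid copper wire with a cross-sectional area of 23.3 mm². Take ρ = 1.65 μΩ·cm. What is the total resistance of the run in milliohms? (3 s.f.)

ρ = 1.65 μΩ·cm = 1.65×10^-8 Ω·m
Section 1: A_strand = π(1.3150e-03)² = 5.433e-06 m²; R₁ = ρL/(N·A_s) = (1.65×10^-8)(6.06)/(37×5.433e-06) = 4.975×10^-4 Ω
Section 2: A = 23.3 mm² = 2.330e-05 m²
R₂ = (1.65×10^-8)(7.33)/(2.330e-05) = 0.005191 Ω
R = R₁ + R₂ = 5.69 mΩ

5.69 mΩ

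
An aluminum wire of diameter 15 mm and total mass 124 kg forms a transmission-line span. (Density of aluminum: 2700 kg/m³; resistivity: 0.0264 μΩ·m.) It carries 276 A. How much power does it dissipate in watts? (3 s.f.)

2960 W

ρ = 0.0264 μΩ·m = 2.64×10^-8 Ω·m
A = π(d/2)² = π(7.5000e-03 m)² = 1.7671e-04 m²
L = m/(density·A) = 124/(2700×1.7671e-04) = 259.9 m
R = ρL/A = (2.64×10^-8)(259.9)/(1.7671e-04) = 0.03883 Ω
P = I²R = (276)² × 0.03883 = 2960 W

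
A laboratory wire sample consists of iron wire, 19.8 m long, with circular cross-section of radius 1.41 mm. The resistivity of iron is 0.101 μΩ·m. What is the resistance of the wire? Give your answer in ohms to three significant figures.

0.320 Ω

ρ = 0.101 μΩ·m = 1.01×10^-7 Ω·m
A = πr² = π(1.4100e-03 m)² = 6.246e-06 m²
R = ρL/A = (1.01×10^-7)(19.8 m)/(6.246e-06 m²) = 0.320 Ω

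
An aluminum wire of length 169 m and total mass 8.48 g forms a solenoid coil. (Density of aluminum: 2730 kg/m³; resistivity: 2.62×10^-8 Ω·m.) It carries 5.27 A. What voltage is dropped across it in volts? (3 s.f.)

1270 V

A = m/(density·L) = 0.00848/(2730×169) = 1.8380e-08 m²
R = ρL/A = (2.62×10^-8)(169)/(1.8380e-08) = 240.9 Ω
V = IR = 5.27 × 240.9 = 1270 V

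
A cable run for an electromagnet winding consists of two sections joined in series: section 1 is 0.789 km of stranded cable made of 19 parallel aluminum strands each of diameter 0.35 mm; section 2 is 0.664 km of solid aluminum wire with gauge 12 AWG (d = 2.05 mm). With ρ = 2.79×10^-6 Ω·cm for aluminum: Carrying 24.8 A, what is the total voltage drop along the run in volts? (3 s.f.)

438 V

ρ = 2.79×10^-6 Ω·cm = 2.79×10^-8 Ω·m
Section 1: A_strand = π(1.7500e-04)² = 9.621e-08 m²; R₁ = ρL/(N·A_s) = (2.79×10^-8)(789)/(19×9.621e-08) = 12.04 Ω
Section 2: A = π(2.05/2 mm)² = π(1.0250e-03 m)² = 3.301e-06 m²
R₂ = (2.79×10^-8)(664)/(3.301e-06) = 5.613 Ω
R = R₁ + R₂ = 17.65 Ω
V = IR = 24.8 × 17.65 = 438 V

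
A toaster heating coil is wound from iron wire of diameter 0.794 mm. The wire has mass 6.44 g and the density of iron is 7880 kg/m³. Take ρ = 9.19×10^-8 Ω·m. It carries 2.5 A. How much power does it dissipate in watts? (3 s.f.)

1.91 W

A = π(d/2)² = π(3.9700e-04 m)² = 4.9514e-07 m²
L = m/(density·A) = 0.00644/(7880×4.9514e-07) = 1.651 m
R = ρL/A = (9.19×10^-8)(1.651)/(4.9514e-07) = 0.3063 Ω
P = I²R = (2.5)² × 0.3063 = 1.91 W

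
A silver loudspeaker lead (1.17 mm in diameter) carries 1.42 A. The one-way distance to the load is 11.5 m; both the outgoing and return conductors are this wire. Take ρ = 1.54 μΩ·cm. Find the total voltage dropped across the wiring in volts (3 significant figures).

ρ = 1.54 μΩ·cm = 1.54×10^-8 Ω·m
A = π(d/2)² = π(5.8500e-04 m)² = 1.075e-06 m²
Total conductor length (both ways) L = 2 × 11.5 = 23 m
R = ρL/A = (1.54×10^-8)(23)/(1.075e-06) = 0.3294 Ω
V = IR = 1.42 × 0.3294 = 0.468 V

0.468 V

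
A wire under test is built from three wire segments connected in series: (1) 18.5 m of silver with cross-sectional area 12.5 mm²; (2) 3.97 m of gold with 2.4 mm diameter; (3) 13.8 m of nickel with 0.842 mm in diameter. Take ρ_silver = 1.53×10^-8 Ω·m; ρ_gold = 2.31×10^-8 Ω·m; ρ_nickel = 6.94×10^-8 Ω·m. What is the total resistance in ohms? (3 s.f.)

1.76 Ω

Seg 1: A = 12.5 mm² = 1.250e-05 m²
R_1 = (1.53×10^-8)(18.5)/(1.250e-05) = 0.02264 Ω
Seg 2: A = π(d/2)² = π(1.2000e-03 m)² = 4.524e-06 m²
R_2 = (2.31×10^-8)(3.97)/(4.524e-06) = 0.02027 Ω
Seg 3: A = π(d/2)² = π(4.2100e-04 m)² = 5.568e-07 m²
R_3 = (6.94×10^-8)(13.8)/(5.568e-07) = 1.72 Ω
R_total = R_1 + R_2 + R_3 = 1.76 Ω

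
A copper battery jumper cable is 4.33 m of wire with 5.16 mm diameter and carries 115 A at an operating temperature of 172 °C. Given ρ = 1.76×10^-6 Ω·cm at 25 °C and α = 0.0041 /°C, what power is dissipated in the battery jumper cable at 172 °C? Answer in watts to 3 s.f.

77.2 W

ρ = 1.76×10^-6 Ω·cm = 1.76×10^-8 Ω·m
A = π(d/2)² = π(2.5800e-03 m)² = 2.091e-05 m²
R₍25₎ = ρL/A = (1.76×10^-8)(4.33)/(2.091e-05) = 0.003644 Ω
R₍172₎ = R₍25₎(1 + αΔT) = 0.003644 × (1 + 0.0041×147) = 0.005841 Ω
P = I²R = (115)² × 0.005841 = 77.2 W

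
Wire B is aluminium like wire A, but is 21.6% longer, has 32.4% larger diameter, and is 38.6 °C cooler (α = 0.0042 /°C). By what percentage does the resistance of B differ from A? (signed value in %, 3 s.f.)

R ∝ ρL/d² with ρ ∝ (1+αΔT), so R_B/R_A = (1 + 21.6/100) × (1 + 32.4/100)⁻² × (1 − 0.0042×38.6)
= 1.216 × 0.5705 × 0.8379 = 0.5812
(R_B − R_A)/R_A = 0.5812 − 1 = -41.9%

-41.9%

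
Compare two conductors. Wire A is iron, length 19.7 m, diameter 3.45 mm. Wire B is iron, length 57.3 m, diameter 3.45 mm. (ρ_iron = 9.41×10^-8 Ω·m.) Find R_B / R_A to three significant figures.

R ∝ ρL/d², so R_B/R_A = (L_B/L_A)
= (57.3/19.7) = 2.91

2.91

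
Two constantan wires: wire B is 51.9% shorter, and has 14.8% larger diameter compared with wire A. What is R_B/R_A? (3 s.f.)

R ∝ L/d², so R_B/R_A = (1 − 51.9/100) × (1 + 14.8/100)⁻²
= 0.481 × 0.7588 = 0.365

0.365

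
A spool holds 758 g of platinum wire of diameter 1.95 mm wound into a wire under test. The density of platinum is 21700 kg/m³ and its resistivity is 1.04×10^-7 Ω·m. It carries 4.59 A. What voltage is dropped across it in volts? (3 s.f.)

A = π(d/2)² = π(9.7500e-04 m)² = 2.9865e-06 m²
L = m/(density·A) = 0.758/(21700×2.9865e-06) = 11.7 m
R = ρL/A = (1.04×10^-7)(11.7)/(2.9865e-06) = 0.4073 Ω
V = IR = 4.59 × 0.4073 = 1.87 V

1.87 V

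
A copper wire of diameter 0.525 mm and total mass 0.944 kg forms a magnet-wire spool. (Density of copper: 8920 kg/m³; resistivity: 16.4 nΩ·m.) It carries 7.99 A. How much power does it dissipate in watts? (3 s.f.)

2360 W

ρ = 16.4 nΩ·m = 1.64×10^-8 Ω·m
A = π(d/2)² = π(2.6250e-04 m)² = 2.1648e-07 m²
L = m/(density·A) = 0.944/(8920×2.1648e-07) = 488.9 m
R = ρL/A = (1.64×10^-8)(488.9)/(2.1648e-07) = 37.04 Ω
P = I²R = (7.99)² × 37.04 = 2360 W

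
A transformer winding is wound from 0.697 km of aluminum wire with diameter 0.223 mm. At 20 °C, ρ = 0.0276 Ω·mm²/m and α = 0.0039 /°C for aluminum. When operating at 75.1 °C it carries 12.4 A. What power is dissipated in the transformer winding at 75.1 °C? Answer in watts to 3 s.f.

92000 W

ρ = 0.0276 Ω·mm²/m = 2.76×10^-8 Ω·m
A = π(d/2)² = π(1.1150e-04 m)² = 3.906e-08 m²
R₍20₎ = ρL/A = (2.76×10^-8)(697)/(3.906e-08) = 492.5 Ω
R₍75.1₎ = R₍20₎(1 + αΔT) = 492.5 × (1 + 0.0039×55.1) = 598.4 Ω
P = I²R = (12.4)² × 598.4 = 92000 W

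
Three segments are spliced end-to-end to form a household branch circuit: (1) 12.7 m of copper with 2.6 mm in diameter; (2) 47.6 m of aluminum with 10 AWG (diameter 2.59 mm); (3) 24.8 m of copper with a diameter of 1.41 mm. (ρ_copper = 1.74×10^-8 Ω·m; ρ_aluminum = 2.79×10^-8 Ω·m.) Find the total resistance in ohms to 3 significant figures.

Seg 1: A = π(d/2)² = π(1.3000e-03 m)² = 5.309e-06 m²
R_1 = (1.74×10^-8)(12.7)/(5.309e-06) = 0.04162 Ω
Seg 2: A = π(2.59/2 mm)² = π(1.2950e-03 m)² = 5.269e-06 m²
R_2 = (2.79×10^-8)(47.6)/(5.269e-06) = 0.2521 Ω
Seg 3: A = π(d/2)² = π(7.0500e-04 m)² = 1.561e-06 m²
R_3 = (1.74×10^-8)(24.8)/(1.561e-06) = 0.2764 Ω
R_total = R_1 + R_2 + R_3 = 0.570 Ω

0.570 Ω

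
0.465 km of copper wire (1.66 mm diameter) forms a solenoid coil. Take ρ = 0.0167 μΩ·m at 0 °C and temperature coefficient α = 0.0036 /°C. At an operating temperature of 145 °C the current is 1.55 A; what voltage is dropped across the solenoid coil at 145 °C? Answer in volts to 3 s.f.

8.46 V

ρ = 0.0167 μΩ·m = 1.67×10^-8 Ω·m
A = π(d/2)² = π(8.3000e-04 m)² = 2.164e-06 m²
R₍0₎ = ρL/A = (1.67×10^-8)(465)/(2.164e-06) = 3.588 Ω
R₍145₎ = R₍0₎(1 + αΔT) = 3.588 × (1 + 0.0036×145) = 5.461 Ω
V = IR = 1.55 × 5.461 = 8.46 V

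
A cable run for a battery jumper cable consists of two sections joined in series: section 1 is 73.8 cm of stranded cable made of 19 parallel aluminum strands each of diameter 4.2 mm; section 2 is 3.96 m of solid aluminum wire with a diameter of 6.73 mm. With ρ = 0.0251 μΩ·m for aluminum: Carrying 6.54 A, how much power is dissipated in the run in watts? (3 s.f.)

0.123 W

ρ = 0.0251 μΩ·m = 2.51×10^-8 Ω·m
Section 1: A_strand = π(2.1000e-03)² = 1.385e-05 m²; R₁ = ρL/(N·A_s) = (2.51×10^-8)(0.738)/(19×1.385e-05) = 7.037×10^-5 Ω
Section 2: A = π(d/2)² = π(3.3650e-03 m)² = 3.557e-05 m²
R₂ = (2.51×10^-8)(3.96)/(3.557e-05) = 0.002794 Ω
R = R₁ + R₂ = 0.002865 Ω
P = I²R = (6.54)² × 0.002865 = 0.123 W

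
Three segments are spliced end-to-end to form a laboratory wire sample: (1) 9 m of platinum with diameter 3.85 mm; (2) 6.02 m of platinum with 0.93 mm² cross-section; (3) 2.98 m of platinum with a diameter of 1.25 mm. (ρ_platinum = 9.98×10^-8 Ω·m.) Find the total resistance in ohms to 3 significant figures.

0.966 Ω

Seg 1: A = π(d/2)² = π(1.9250e-03 m)² = 1.164e-05 m²
R_1 = (9.98×10^-8)(9)/(1.164e-05) = 0.07715 Ω
Seg 2: A = 0.93 mm² = 9.300e-07 m²
R_2 = (9.98×10^-8)(6.02)/(9.300e-07) = 0.646 Ω
Seg 3: A = π(d/2)² = π(6.2500e-04 m)² = 1.227e-06 m²
R_3 = (9.98×10^-8)(2.98)/(1.227e-06) = 0.2423 Ω
R_total = R_1 + R_2 + R_3 = 0.966 Ω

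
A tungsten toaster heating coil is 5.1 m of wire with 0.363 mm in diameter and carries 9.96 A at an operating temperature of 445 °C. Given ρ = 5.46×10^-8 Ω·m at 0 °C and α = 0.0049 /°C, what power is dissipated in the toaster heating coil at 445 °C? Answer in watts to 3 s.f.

A = π(d/2)² = π(1.8150e-04 m)² = 1.035e-07 m²
R₍0₎ = ρL/A = (5.46×10^-8)(5.1)/(1.035e-07) = 2.691 Ω
R₍445₎ = R₍0₎(1 + αΔT) = 2.691 × (1 + 0.0049×445) = 8.558 Ω
P = I²R = (9.96)² × 8.558 = 849 W

849 W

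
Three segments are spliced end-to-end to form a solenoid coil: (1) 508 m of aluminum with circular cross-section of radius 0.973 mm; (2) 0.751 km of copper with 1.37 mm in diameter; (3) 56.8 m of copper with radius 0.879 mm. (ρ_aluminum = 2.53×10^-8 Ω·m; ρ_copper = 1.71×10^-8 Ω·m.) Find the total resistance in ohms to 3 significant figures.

13.4 Ω

Seg 1: A = πr² = π(9.7300e-04 m)² = 2.974e-06 m²
R_1 = (2.53×10^-8)(508)/(2.974e-06) = 4.321 Ω
Seg 2: A = π(d/2)² = π(6.8500e-04 m)² = 1.474e-06 m²
R_2 = (1.71×10^-8)(751)/(1.474e-06) = 8.712 Ω
Seg 3: A = πr² = π(8.7900e-04 m)² = 2.427e-06 m²
R_3 = (1.71×10^-8)(56.8)/(2.427e-06) = 0.4001 Ω
R_total = R_1 + R_2 + R_3 = 13.4 Ω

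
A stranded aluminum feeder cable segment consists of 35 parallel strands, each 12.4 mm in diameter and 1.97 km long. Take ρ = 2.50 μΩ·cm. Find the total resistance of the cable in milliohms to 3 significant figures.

ρ = 2.50 μΩ·cm = 2.50×10^-8 Ω·m
A_strand = π(6.2000e-03 m)² = 1.208e-04 m²
R_strand = ρL/A = (2.50×10^-8)(1970)/(1.208e-04) = 0.4078 Ω
R_total = R_strand/N = 0.4078/35 = 11.7 mΩ

11.7 mΩ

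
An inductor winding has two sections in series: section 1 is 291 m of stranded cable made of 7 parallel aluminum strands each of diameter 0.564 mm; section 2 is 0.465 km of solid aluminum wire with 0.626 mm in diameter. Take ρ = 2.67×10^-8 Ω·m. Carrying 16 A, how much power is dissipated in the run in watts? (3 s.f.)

11500 W

Section 1: A_strand = π(2.8200e-04)² = 2.498e-07 m²; R₁ = ρL/(N·A_s) = (2.67×10^-8)(291)/(7×2.498e-07) = 4.443 Ω
Section 2: A = π(d/2)² = π(3.1300e-04 m)² = 3.078e-07 m²
R₂ = (2.67×10^-8)(465)/(3.078e-07) = 40.34 Ω
R = R₁ + R₂ = 44.78 Ω
P = I²R = (16)² × 44.78 = 11500 W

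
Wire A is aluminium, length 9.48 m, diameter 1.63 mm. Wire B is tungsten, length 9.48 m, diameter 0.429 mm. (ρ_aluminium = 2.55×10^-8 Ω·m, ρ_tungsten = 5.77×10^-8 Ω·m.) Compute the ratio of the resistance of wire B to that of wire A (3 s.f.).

32.7

R ∝ ρL/d², so R_B/R_A = (ρ_B/ρ_A) × (d_A/d_B)²
= (5.77×10^-8/2.55×10^-8) × (1.63/0.429)² = 32.7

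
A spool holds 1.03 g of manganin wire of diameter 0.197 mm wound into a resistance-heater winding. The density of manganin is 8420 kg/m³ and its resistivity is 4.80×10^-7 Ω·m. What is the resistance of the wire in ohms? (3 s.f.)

63.2 Ω

A = π(d/2)² = π(9.8500e-05 m)² = 3.0481e-08 m²
L = m/(density·A) = 0.00103/(8420×3.0481e-08) = 4.013 m
R = ρL/A = (4.80×10^-7)(4.013)/(3.0481e-08) = 63.2 Ω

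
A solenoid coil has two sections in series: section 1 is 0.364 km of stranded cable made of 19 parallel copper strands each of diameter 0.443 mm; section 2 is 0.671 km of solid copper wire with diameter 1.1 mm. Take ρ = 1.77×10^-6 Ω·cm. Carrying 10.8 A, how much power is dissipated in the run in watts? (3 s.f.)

1710 W

ρ = 1.77×10^-6 Ω·cm = 1.77×10^-8 Ω·m
Section 1: A_strand = π(2.2150e-04)² = 1.541e-07 m²; R₁ = ρL/(N·A_s) = (1.77×10^-8)(364)/(19×1.541e-07) = 2.2 Ω
Section 2: A = π(d/2)² = π(5.5000e-04 m)² = 9.503e-07 m²
R₂ = (1.77×10^-8)(671)/(9.503e-07) = 12.5 Ω
R = R₁ + R₂ = 14.7 Ω
P = I²R = (10.8)² × 14.7 = 1710 W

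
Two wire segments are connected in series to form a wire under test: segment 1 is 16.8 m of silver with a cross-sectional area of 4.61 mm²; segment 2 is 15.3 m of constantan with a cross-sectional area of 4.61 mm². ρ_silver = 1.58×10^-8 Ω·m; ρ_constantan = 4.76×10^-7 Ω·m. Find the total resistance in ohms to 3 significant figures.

1.64 Ω

Segment 1: A = 4.61 mm² = 4.610e-06 m²
R₁ = ρL/A = (1.58×10^-8)(16.8)/(4.610e-06) = 0.05758 Ω
R₂ = (4.76×10^-7)(15.3)/(4.610e-06) = 1.58 Ω
R = R₁ + R₂ = 1.64 Ω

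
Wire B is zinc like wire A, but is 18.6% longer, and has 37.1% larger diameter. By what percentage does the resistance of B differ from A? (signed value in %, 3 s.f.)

R ∝ L/d², so R_B/R_A = (1 + 18.6/100) × (1 + 37.1/100)⁻²
= 1.186 × 0.532 = 0.631
(R_B − R_A)/R_A = 0.631 − 1 = -36.9%

-36.9%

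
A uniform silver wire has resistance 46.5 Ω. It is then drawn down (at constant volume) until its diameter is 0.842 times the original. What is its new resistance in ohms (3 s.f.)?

Volume constant ⇒ L' = L/r² with r = 0.842. R' = ρL'/A' = ρ(L/r²)/(πr²d₀²/4) = R/r⁴.
R' = 1.99 × 46.5 = 92.5 Ω

92.5 Ω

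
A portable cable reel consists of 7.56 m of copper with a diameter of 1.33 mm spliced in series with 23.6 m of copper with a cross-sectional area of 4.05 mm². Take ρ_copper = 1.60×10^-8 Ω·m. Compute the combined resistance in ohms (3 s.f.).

0.180 Ω

Segment 1: A = π(d/2)² = π(6.6500e-04 m)² = 1.389e-06 m²
R₁ = ρL/A = (1.60×10^-8)(7.56)/(1.389e-06) = 0.08707 Ω
Segment 2: A = 4.05 mm² = 4.050e-06 m²
R₂ = (1.60×10^-8)(23.6)/(4.050e-06) = 0.09323 Ω
R = R₁ + R₂ = 0.180 Ω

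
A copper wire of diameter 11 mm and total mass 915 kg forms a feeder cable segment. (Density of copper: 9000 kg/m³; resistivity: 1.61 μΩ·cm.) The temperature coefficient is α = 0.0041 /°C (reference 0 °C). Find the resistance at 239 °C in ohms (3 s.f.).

ρ = 1.61 μΩ·cm = 1.61×10^-8 Ω·m
A = π(d/2)² = π(5.5000e-03 m)² = 9.5033e-05 m²
L = m/(density·A) = 915/(9000×9.5033e-05) = 1070 m
R = ρL/A = (1.61×10^-8)(1070)/(9.5033e-05) = 0.1812 Ω
R(239 °C) = 0.1812 × (1 + 0.0041×239) = 0.359 Ω

0.359 Ω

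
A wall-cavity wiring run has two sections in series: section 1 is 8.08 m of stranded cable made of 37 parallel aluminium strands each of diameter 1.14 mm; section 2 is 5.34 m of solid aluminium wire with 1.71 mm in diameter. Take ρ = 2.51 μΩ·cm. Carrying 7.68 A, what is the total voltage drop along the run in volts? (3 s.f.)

ρ = 2.51 μΩ·cm = 2.51×10^-8 Ω·m
Section 1: A_strand = π(5.7000e-04)² = 1.021e-06 m²; R₁ = ρL/(N·A_s) = (2.51×10^-8)(8.08)/(37×1.021e-06) = 0.00537 Ω
Section 2: A = π(d/2)² = π(8.5500e-04 m)² = 2.297e-06 m²
R₂ = (2.51×10^-8)(5.34)/(2.297e-06) = 0.05836 Ω
R = R₁ + R₂ = 0.06373 Ω
V = IR = 7.68 × 0.06373 = 0.489 V

0.489 V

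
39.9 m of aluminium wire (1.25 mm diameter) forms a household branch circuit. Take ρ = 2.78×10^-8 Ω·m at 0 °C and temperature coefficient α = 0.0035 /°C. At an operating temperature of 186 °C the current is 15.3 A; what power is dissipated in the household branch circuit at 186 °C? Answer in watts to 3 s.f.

A = π(d/2)² = π(6.2500e-04 m)² = 1.227e-06 m²
R₍0₎ = ρL/A = (2.78×10^-8)(39.9)/(1.227e-06) = 0.9039 Ω
R₍186₎ = R₍0₎(1 + αΔT) = 0.9039 × (1 + 0.0035×186) = 1.492 Ω
P = I²R = (15.3)² × 1.492 = 349 W

349 W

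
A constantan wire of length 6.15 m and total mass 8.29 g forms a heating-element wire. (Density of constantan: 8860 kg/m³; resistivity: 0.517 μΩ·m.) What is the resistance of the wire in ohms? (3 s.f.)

20.9 Ω

ρ = 0.517 μΩ·m = 5.17×10^-7 Ω·m
A = m/(density·L) = 0.00829/(8860×6.15) = 1.5214e-07 m²
R = ρL/A = (5.17×10^-7)(6.15)/(1.5214e-07) = 20.9 Ω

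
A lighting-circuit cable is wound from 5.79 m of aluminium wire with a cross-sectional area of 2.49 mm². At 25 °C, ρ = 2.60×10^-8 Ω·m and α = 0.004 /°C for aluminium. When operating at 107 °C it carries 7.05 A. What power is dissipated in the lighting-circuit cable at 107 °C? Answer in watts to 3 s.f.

3.99 W

A = 2.49 mm² = 2.490e-06 m²
R₍25₎ = ρL/A = (2.60×10^-8)(5.79)/(2.490e-06) = 0.06046 Ω
R₍107₎ = R₍25₎(1 + αΔT) = 0.06046 × (1 + 0.004×82) = 0.08029 Ω
P = I²R = (7.05)² × 0.08029 = 3.99 W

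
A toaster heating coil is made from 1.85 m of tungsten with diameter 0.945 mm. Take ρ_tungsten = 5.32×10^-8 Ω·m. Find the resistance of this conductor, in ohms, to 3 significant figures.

0.140 Ω

A = π(d/2)² = π(4.7250e-04 m)² = 7.014e-07 m²
R = ρL/A = (5.32×10^-8)(1.85 m)/(7.014e-07 m²) = 0.140 Ω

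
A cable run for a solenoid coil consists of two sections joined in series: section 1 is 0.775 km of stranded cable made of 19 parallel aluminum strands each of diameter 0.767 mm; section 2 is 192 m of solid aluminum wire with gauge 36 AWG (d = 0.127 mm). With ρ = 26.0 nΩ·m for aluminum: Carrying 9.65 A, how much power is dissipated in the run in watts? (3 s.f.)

ρ = 26.0 nΩ·m = 2.60×10^-8 Ω·m
Section 1: A_strand = π(3.8350e-04)² = 4.620e-07 m²; R₁ = ρL/(N·A_s) = (2.60×10^-8)(775)/(19×4.620e-07) = 2.295 Ω
Section 2: A = π(0.127/2 mm)² = π(6.3500e-05 m)² = 1.267e-08 m²
R₂ = (2.60×10^-8)(192)/(1.267e-08) = 394.1 Ω
R = R₁ + R₂ = 396.4 Ω
P = I²R = (9.65)² × 396.4 = 36900 W

36900 W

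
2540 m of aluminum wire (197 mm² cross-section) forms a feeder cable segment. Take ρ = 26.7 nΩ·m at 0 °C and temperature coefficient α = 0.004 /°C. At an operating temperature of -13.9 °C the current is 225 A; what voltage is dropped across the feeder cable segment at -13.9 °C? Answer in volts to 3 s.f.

73.2 V

ρ = 26.7 nΩ·m = 2.67×10^-8 Ω·m
A = 197 mm² = 1.970e-04 m²
R₍0₎ = ρL/A = (2.67×10^-8)(2540)/(1.970e-04) = 0.3443 Ω
R₍-13.9₎ = R₍0₎(1 + αΔT) = 0.3443 × (1 + 0.004×-13.9) = 0.3251 Ω
V = IR = 225 × 0.3251 = 73.2 V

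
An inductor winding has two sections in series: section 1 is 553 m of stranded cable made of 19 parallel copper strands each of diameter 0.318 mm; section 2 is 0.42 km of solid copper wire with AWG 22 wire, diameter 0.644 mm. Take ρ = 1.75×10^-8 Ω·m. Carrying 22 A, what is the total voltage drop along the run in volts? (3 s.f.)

638 V

Section 1: A_strand = π(1.5900e-04)² = 7.942e-08 m²; R₁ = ρL/(N·A_s) = (1.75×10^-8)(553)/(19×7.942e-08) = 6.413 Ω
Section 2: A = π(0.644/2 mm)² = π(3.2200e-04 m)² = 3.257e-07 m²
R₂ = (1.75×10^-8)(420)/(3.257e-07) = 22.56 Ω
R = R₁ + R₂ = 28.98 Ω
V = IR = 22 × 28.98 = 638 V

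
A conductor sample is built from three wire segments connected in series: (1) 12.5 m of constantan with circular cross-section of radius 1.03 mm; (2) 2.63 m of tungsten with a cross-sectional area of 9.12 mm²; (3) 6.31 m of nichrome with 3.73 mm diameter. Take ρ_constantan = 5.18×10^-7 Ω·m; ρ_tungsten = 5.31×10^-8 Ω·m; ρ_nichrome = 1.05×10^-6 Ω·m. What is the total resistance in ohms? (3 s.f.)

2.56 Ω

Seg 1: A = πr² = π(1.0300e-03 m)² = 3.333e-06 m²
R_1 = (5.18×10^-7)(12.5)/(3.333e-06) = 1.943 Ω
Seg 2: A = 9.12 mm² = 9.120e-06 m²
R_2 = (5.31×10^-8)(2.63)/(9.120e-06) = 0.01531 Ω
Seg 3: A = π(d/2)² = π(1.8650e-03 m)² = 1.093e-05 m²
R_3 = (1.05×10^-6)(6.31)/(1.093e-05) = 0.6063 Ω
R_total = R_1 + R_2 + R_3 = 2.56 Ω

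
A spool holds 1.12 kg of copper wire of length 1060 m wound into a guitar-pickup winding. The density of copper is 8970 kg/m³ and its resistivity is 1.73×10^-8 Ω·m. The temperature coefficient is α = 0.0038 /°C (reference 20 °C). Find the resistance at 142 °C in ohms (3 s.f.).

A = m/(density·L) = 1.12/(8970×1060) = 1.1779e-07 m²
R = ρL/A = (1.73×10^-8)(1060)/(1.1779e-07) = 155.7 Ω
R(142 °C) = 155.7 × (1 + 0.0038×122) = 228 Ω

228 Ω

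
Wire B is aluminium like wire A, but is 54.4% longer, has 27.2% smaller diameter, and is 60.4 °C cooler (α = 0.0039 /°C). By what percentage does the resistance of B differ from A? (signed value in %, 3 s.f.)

123%

R ∝ ρL/d² with ρ ∝ (1+αΔT), so R_B/R_A = (1 + 54.4/100) × (1 − 27.2/100)⁻² × (1 − 0.0039×60.4)
= 1.544 × 1.887 × 0.7644 = 2.227
(R_B − R_A)/R_A = 2.227 − 1 = 123%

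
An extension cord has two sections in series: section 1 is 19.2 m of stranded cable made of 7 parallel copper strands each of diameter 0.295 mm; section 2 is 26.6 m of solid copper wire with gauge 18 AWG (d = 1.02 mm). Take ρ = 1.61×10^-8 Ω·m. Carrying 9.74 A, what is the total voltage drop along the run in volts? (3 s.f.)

11.4 V

Section 1: A_strand = π(1.4750e-04)² = 6.835e-08 m²; R₁ = ρL/(N·A_s) = (1.61×10^-8)(19.2)/(7×6.835e-08) = 0.6461 Ω
Section 2: A = π(1.02/2 mm)² = π(5.1000e-04 m)² = 8.171e-07 m²
R₂ = (1.61×10^-8)(26.6)/(8.171e-07) = 0.5241 Ω
R = R₁ + R₂ = 1.17 Ω
V = IR = 9.74 × 1.17 = 11.4 V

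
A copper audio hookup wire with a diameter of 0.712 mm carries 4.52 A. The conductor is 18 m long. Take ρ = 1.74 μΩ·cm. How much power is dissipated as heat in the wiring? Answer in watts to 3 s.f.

ρ = 1.74 μΩ·cm = 1.74×10^-8 Ω·m
A = π(d/2)² = π(3.5600e-04 m)² = 3.982e-07 m²
R = ρL/A = (1.74×10^-8)(18)/(3.982e-07) = 0.7866 Ω
P = I²R = (4.52)² × 0.7866 = 16.1 W

16.1 W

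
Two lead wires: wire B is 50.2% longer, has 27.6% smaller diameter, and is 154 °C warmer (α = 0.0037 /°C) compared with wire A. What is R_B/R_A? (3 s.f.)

4.50

R ∝ ρL/d² with ρ ∝ (1+αΔT), so R_B/R_A = (1 + 50.2/100) × (1 − 27.6/100)⁻² × (1 + 0.0037×154)
= 1.502 × 1.908 × 1.57 = 4.50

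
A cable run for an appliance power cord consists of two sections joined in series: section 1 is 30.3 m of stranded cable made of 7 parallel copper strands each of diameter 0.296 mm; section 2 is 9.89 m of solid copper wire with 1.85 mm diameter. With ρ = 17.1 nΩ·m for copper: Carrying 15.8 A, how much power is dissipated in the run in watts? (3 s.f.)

284 W

ρ = 17.1 nΩ·m = 1.71×10^-8 Ω·m
Section 1: A_strand = π(1.4800e-04)² = 6.881e-08 m²; R₁ = ρL/(N·A_s) = (1.71×10^-8)(30.3)/(7×6.881e-08) = 1.076 Ω
Section 2: A = π(d/2)² = π(9.2500e-04 m)² = 2.688e-06 m²
R₂ = (1.71×10^-8)(9.89)/(2.688e-06) = 0.06292 Ω
R = R₁ + R₂ = 1.139 Ω
P = I²R = (15.8)² × 1.139 = 284 W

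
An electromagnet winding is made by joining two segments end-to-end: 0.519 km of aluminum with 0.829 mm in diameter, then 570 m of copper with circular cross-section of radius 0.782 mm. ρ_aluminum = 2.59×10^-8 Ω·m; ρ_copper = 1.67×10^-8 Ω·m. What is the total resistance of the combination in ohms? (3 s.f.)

Segment 1: A = π(d/2)² = π(4.1450e-04 m)² = 5.398e-07 m²
R₁ = ρL/A = (2.59×10^-8)(519)/(5.398e-07) = 24.9 Ω
Segment 2: A = πr² = π(7.8200e-04 m)² = 1.921e-06 m²
R₂ = (1.67×10^-8)(570)/(1.921e-06) = 4.955 Ω
R = R₁ + R₂ = 29.9 Ω

29.9 Ω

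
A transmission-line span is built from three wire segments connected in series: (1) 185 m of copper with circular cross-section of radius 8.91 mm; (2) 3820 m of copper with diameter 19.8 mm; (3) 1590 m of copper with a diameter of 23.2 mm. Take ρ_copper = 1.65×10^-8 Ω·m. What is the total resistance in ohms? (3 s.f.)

Seg 1: A = πr² = π(8.9100e-03 m)² = 2.494e-04 m²
R_1 = (1.65×10^-8)(185)/(2.494e-04) = 0.01224 Ω
Seg 2: A = π(d/2)² = π(9.9000e-03 m)² = 3.079e-04 m²
R_2 = (1.65×10^-8)(3820)/(3.079e-04) = 0.2047 Ω
Seg 3: A = π(d/2)² = π(1.1600e-02 m)² = 4.227e-04 m²
R_3 = (1.65×10^-8)(1590)/(4.227e-04) = 0.06206 Ω
R_total = R_1 + R_2 + R_3 = 0.279 Ω

0.279 Ω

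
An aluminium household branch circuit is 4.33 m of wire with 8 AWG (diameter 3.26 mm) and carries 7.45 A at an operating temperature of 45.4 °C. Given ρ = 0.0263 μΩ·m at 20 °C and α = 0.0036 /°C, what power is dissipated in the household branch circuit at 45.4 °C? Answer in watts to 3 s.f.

ρ = 0.0263 μΩ·m = 2.63×10^-8 Ω·m
A = π(3.26/2 mm)² = π(1.6300e-03 m)² = 8.347e-06 m²
R₍20₎ = ρL/A = (2.63×10^-8)(4.33)/(8.347e-06) = 0.01364 Ω
R₍45.4₎ = R₍20₎(1 + αΔT) = 0.01364 × (1 + 0.0036×25.4) = 0.01489 Ω
P = I²R = (7.45)² × 0.01489 = 0.826 W

0.826 W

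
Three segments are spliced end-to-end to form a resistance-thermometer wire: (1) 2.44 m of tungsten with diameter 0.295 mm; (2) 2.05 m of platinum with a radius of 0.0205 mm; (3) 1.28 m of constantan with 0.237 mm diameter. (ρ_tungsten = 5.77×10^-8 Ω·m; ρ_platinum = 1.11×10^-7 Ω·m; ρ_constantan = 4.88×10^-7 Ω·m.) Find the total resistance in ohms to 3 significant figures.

Seg 1: A = π(d/2)² = π(1.4750e-04 m)² = 6.835e-08 m²
R_1 = (5.77×10^-8)(2.44)/(6.835e-08) = 2.06 Ω
Seg 2: A = πr² = π(2.0500e-05 m)² = 1.320e-09 m²
R_2 = (1.11×10^-7)(2.05)/(1.320e-09) = 172.4 Ω
Seg 3: A = π(d/2)² = π(1.1850e-04 m)² = 4.412e-08 m²
R_3 = (4.88×10^-7)(1.28)/(4.412e-08) = 14.16 Ω
R_total = R_1 + R_2 + R_3 = 189 Ω

189 Ω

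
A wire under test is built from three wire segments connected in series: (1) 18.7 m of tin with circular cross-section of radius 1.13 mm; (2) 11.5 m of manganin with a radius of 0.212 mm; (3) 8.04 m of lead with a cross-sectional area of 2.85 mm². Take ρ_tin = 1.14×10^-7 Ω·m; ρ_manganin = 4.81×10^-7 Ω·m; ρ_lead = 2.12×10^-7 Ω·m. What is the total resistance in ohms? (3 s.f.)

40.3 Ω

Seg 1: A = πr² = π(1.1300e-03 m)² = 4.011e-06 m²
R_1 = (1.14×10^-7)(18.7)/(4.011e-06) = 0.5314 Ω
Seg 2: A = πr² = π(2.1200e-04 m)² = 1.412e-07 m²
R_2 = (4.81×10^-7)(11.5)/(1.412e-07) = 39.18 Ω
Seg 3: A = 2.85 mm² = 2.850e-06 m²
R_3 = (2.12×10^-7)(8.04)/(2.850e-06) = 0.5981 Ω
R_total = R_1 + R_2 + R_3 = 40.3 Ω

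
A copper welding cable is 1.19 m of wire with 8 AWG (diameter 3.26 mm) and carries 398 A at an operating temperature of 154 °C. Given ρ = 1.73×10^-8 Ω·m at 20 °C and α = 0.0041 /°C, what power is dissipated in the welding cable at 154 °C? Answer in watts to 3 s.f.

605 W

A = π(3.26/2 mm)² = π(1.6300e-03 m)² = 8.347e-06 m²
R₍20₎ = ρL/A = (1.73×10^-8)(1.19)/(8.347e-06) = 0.002466 Ω
R₍154₎ = R₍20₎(1 + αΔT) = 0.002466 × (1 + 0.0041×134) = 0.003821 Ω
P = I²R = (398)² × 0.003821 = 605 W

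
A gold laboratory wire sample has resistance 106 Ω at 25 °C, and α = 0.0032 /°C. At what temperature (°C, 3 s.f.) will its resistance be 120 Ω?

66.3 °C

R = R₀(1 + α(T − T₀)) ⇒ T = T₀ + (R/R₀ − 1)/α
T = 25 + (120/106 − 1)/0.0032 = 25 + (0.1321)/0.0032 = 66.3 °C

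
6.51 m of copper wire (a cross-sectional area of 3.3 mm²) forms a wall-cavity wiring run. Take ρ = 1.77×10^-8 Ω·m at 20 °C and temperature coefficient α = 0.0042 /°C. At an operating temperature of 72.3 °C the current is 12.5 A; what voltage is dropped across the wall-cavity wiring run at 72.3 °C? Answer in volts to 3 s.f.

0.532 V

A = 3.3 mm² = 3.300e-06 m²
R₍20₎ = ρL/A = (1.77×10^-8)(6.51)/(3.300e-06) = 0.03492 Ω
R₍72.3₎ = R₍20₎(1 + αΔT) = 0.03492 × (1 + 0.0042×52.3) = 0.04259 Ω
V = IR = 12.5 × 0.04259 = 0.532 V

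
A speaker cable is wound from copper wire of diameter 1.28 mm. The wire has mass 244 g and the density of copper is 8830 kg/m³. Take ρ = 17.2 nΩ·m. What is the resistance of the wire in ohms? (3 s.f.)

ρ = 17.2 nΩ·m = 1.72×10^-8 Ω·m
A = π(d/2)² = π(6.4000e-04 m)² = 1.2868e-06 m²
L = m/(density·A) = 0.244/(8830×1.2868e-06) = 21.47 m
R = ρL/A = (1.72×10^-8)(21.47)/(1.2868e-06) = 0.287 Ω

0.287 Ω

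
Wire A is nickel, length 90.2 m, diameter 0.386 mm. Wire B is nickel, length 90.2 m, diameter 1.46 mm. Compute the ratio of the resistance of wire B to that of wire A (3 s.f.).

R ∝ ρL/d², so R_B/R_A = (d_A/d_B)²
= (0.386/1.46)² = 0.0699

0.0699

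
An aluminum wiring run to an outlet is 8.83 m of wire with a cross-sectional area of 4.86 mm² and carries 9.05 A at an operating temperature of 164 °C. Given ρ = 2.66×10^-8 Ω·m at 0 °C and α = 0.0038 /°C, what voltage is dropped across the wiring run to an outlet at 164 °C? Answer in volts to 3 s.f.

0.710 V

A = 4.86 mm² = 4.860e-06 m²
R₍0₎ = ρL/A = (2.66×10^-8)(8.83)/(4.860e-06) = 0.04833 Ω
R₍164₎ = R₍0₎(1 + αΔT) = 0.04833 × (1 + 0.0038×164) = 0.07845 Ω
V = IR = 9.05 × 0.07845 = 0.710 V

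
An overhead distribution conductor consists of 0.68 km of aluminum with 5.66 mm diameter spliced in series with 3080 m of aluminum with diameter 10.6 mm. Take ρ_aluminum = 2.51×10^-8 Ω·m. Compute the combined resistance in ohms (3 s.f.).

1.55 Ω

Segment 1: A = π(d/2)² = π(2.8300e-03 m)² = 2.516e-05 m²
R₁ = ρL/A = (2.51×10^-8)(680)/(2.516e-05) = 0.6784 Ω
Segment 2: A = π(d/2)² = π(5.3000e-03 m)² = 8.825e-05 m²
R₂ = (2.51×10^-8)(3080)/(8.825e-05) = 0.876 Ω
R = R₁ + R₂ = 1.55 Ω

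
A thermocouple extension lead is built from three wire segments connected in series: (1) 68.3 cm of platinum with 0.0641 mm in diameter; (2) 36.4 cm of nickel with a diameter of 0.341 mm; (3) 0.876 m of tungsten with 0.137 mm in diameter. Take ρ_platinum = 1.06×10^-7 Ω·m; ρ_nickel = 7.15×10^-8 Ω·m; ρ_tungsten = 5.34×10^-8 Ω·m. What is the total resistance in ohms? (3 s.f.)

25.9 Ω

Seg 1: A = π(d/2)² = π(3.2050e-05 m)² = 3.227e-09 m²
R_1 = (1.06×10^-7)(0.683)/(3.227e-09) = 22.43 Ω
Seg 2: A = π(d/2)² = π(1.7050e-04 m)² = 9.133e-08 m²
R_2 = (7.15×10^-8)(0.364)/(9.133e-08) = 0.285 Ω
Seg 3: A = π(d/2)² = π(6.8500e-05 m)² = 1.474e-08 m²
R_3 = (5.34×10^-8)(0.876)/(1.474e-08) = 3.173 Ω
R_total = R_1 + R_2 + R_3 = 25.9 Ω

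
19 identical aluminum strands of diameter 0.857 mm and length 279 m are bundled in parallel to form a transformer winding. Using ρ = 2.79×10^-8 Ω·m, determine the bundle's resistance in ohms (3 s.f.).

0.710 Ω

A_strand = π(4.2850e-04 m)² = 5.768e-07 m²
R_strand = ρL/A = (2.79×10^-8)(279)/(5.768e-07) = 13.49 Ω
R_total = R_strand/N = 13.49/19 = 0.710 Ω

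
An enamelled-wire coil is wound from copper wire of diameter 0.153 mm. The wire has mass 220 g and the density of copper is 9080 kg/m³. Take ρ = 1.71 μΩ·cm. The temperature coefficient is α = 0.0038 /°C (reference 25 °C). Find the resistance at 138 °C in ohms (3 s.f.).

1750 Ω

ρ = 1.71 μΩ·cm = 1.71×10^-8 Ω·m
A = π(d/2)² = π(7.6500e-05 m)² = 1.8385e-08 m²
L = m/(density·A) = 0.22/(9080×1.8385e-08) = 1318 m
R = ρL/A = (1.71×10^-8)(1318)/(1.8385e-08) = 1226 Ω
R(138 °C) = 1226 × (1 + 0.0038×113) = 1750 Ω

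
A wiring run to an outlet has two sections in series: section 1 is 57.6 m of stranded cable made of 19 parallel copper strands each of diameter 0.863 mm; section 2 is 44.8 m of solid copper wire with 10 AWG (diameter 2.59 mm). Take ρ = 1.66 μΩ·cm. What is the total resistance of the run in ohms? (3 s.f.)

ρ = 1.66 μΩ·cm = 1.66×10^-8 Ω·m
Section 1: A_strand = π(4.3150e-04)² = 5.849e-07 m²; R₁ = ρL/(N·A_s) = (1.66×10^-8)(57.6)/(19×5.849e-07) = 0.08603 Ω
Section 2: A = π(2.59/2 mm)² = π(1.2950e-03 m)² = 5.269e-06 m²
R₂ = (1.66×10^-8)(44.8)/(5.269e-06) = 0.1412 Ω
R = R₁ + R₂ = 0.227 Ω

0.227 Ω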